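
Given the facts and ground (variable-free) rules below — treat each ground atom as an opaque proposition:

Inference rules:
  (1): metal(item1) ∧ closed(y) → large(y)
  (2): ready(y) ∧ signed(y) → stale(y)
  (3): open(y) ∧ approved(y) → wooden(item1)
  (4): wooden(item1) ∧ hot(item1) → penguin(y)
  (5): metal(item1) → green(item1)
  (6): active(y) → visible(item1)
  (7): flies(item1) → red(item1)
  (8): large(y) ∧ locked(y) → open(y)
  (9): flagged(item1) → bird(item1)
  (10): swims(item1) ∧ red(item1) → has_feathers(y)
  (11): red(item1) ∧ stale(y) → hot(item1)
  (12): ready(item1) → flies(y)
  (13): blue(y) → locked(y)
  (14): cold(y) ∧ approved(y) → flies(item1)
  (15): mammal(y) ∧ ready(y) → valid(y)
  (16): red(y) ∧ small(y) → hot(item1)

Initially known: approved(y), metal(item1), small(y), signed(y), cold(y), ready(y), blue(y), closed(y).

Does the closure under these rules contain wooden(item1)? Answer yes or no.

yes

Round 1: (1) [metal(item1) ∧ closed(y) → large(y)]; (2) [ready(y) ∧ signed(y) → stale(y)]; (5) [metal(item1) → green(item1)]; (13) [blue(y) → locked(y)]; (14) [cold(y) ∧ approved(y) → flies(item1)]. Adds large(y), stale(y), green(item1), locked(y), flies(item1).
Round 2: (7) [flies(item1) → red(item1)]; (8) [large(y) ∧ locked(y) → open(y)]. Adds red(item1), open(y).
Round 3: (3) [open(y) ∧ approved(y) → wooden(item1)]; (11) [red(item1) ∧ stale(y) → hot(item1)]. Adds wooden(item1), hot(item1).
Round 4: (4) [wooden(item1) ∧ hot(item1) → penguin(y)]. Adds penguin(y).
wooden(item1) appears in round 3, so it is derivable.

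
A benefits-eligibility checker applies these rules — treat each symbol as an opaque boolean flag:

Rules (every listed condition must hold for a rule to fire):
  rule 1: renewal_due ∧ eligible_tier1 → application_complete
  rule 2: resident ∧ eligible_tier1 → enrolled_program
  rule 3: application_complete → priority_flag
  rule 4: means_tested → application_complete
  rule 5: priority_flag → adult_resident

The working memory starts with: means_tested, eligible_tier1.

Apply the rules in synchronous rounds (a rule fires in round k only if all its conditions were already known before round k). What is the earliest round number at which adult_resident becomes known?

Round 1 — rule 4, derive application_complete.
Round 2 — rule 3, derive priority_flag.
Round 3 — rule 5, derive adult_resident.
adult_resident first appears in round 3.

3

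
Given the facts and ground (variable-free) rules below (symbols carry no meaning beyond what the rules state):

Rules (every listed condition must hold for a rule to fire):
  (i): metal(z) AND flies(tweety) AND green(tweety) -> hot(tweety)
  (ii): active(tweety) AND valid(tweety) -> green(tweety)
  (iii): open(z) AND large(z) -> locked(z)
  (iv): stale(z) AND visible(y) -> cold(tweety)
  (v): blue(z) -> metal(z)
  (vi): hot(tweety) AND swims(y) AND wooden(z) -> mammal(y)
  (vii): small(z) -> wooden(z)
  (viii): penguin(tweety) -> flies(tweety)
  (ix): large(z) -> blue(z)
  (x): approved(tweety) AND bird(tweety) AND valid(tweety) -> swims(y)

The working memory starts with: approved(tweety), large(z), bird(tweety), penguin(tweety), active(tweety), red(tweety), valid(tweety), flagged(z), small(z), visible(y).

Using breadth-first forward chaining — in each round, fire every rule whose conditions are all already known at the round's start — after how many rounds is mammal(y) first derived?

Round 1: (ii) [active(tweety) AND valid(tweety) -> green(tweety)]; (vii) [small(z) -> wooden(z)]; (viii) [penguin(tweety) -> flies(tweety)]; (ix) [large(z) -> blue(z)]; (x) [approved(tweety) AND bird(tweety) AND valid(tweety) -> swims(y)]. New: green(tweety), wooden(z), flies(tweety), blue(z), swims(y).
Round 2: (v) [blue(z) -> metal(z)]. New: metal(z).
Round 3: (i) [metal(z) AND flies(tweety) AND green(tweety) -> hot(tweety)]. New: hot(tweety).
Round 4: (vi) [hot(tweety) AND swims(y) AND wooden(z) -> mammal(y)]. New: mammal(y).
mammal(y) first appears in round 4.

4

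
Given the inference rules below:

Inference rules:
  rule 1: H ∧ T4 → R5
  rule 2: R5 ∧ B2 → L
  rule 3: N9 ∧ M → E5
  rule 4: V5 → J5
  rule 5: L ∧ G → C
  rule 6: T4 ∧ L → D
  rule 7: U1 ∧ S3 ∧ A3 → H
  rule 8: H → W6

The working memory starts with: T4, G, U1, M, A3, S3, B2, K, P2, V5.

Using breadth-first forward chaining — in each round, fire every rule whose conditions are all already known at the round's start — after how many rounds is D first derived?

4

Round 1: rule 4 [V5 → J5]; rule 7 [U1 ∧ S3 ∧ A3 → H]. Adds J5, H.
Round 2: rule 1 [H ∧ T4 → R5]; rule 8 [H → W6]. Adds R5, W6.
Round 3: rule 2 [R5 ∧ B2 → L]. Adds L.
Round 4: rule 5 [L ∧ G → C]; rule 6 [T4 ∧ L → D]. Adds C, D.
D first appears in round 4.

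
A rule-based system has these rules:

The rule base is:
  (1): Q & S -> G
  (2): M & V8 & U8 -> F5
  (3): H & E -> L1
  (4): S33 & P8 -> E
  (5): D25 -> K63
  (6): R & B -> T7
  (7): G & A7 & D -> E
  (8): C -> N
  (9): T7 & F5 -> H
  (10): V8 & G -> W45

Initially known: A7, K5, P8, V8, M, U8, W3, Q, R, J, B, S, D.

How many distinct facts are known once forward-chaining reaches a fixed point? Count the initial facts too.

Round 1: (1) [Q & S -> G]; (2) [M & V8 & U8 -> F5]; (6) [R & B -> T7]. Adds G, F5, T7.
Round 2: (7) [G & A7 & D -> E]; (9) [T7 & F5 -> H]; (10) [V8 & G -> W45]. Adds E, H, W45.
Round 3: (3) [H & E -> L1]. Adds L1.
Closure: {A7, B, D, E, F5, G, H, J, K5, L1, M, P8, Q, R, S, T7, U8, V8, W3, W45} — 20 facts.

20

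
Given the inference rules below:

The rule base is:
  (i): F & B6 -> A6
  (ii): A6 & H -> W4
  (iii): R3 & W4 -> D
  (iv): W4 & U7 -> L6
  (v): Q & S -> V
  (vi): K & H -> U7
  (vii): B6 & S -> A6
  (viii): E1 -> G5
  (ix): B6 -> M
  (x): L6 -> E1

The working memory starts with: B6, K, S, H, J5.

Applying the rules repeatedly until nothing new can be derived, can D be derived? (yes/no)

no

Round 1: (vi) [K & H -> U7]; (vii) [B6 & S -> A6]; (ix) [B6 -> M]. New: U7, A6, M.
Round 2: (ii) [A6 & H -> W4]. New: W4.
Round 3: (iv) [W4 & U7 -> L6]. New: L6.
Round 4: (x) [L6 -> E1]. New: E1.
Round 5: (viii) [E1 -> G5]. New: G5.
Fixed point reached. D is concluded only by (iii); (iii) needs R3 (never derived).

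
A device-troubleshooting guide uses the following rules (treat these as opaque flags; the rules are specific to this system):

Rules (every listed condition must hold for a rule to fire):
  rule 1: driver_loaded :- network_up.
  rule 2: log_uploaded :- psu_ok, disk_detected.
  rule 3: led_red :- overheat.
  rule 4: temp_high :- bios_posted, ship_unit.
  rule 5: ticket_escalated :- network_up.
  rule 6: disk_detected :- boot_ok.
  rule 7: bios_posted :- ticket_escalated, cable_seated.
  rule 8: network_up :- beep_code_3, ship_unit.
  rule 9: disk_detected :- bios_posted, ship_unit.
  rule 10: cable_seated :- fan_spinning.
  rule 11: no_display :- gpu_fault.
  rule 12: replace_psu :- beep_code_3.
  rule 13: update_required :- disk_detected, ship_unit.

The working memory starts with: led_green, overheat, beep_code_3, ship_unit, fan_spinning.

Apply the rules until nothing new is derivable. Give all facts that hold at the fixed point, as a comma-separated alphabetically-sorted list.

beep_code_3, bios_posted, cable_seated, disk_detected, driver_loaded, fan_spinning, led_green, led_red, network_up, overheat, replace_psu, ship_unit, temp_high, ticket_escalated, update_required

Round 1 — rule 3, rule 8, rule 10, rule 12, derive led_red, network_up, cable_seated, replace_psu.
Round 2 — rule 1, rule 5, derive driver_loaded, ticket_escalated.
Round 3 — rule 7, derive bios_posted.
Round 4 — rule 4, rule 9, derive temp_high, disk_detected.
Round 5 — rule 13, derive update_required.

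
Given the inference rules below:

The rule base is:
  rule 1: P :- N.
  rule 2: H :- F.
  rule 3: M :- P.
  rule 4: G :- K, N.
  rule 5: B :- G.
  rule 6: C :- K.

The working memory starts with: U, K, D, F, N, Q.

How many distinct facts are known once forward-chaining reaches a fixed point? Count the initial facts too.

[1] rule 1 [P :- N.]; rule 2 [H :- F.]; rule 4 [G :- K, N.]; rule 6 [C :- K.]. ⇒ new: P, H, G, C.
[2] rule 3 [M :- P.]; rule 5 [B :- G.]. ⇒ new: M, B.
Closure: {B, C, D, F, G, H, K, M, N, P, Q, U} — 12 facts.

12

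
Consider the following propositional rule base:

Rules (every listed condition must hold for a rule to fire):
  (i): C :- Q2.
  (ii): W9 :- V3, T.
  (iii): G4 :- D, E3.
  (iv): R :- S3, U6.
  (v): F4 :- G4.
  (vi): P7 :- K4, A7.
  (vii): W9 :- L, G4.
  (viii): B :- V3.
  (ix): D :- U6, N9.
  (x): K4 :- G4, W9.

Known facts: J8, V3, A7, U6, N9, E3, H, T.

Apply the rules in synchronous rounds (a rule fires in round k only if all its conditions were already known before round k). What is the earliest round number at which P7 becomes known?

4

Round 1: (ii) [W9 :- V3, T.]; (viii) [B :- V3.]; (ix) [D :- U6, N9.]. New: W9, B, D.
Round 2: (iii) [G4 :- D, E3.]. New: G4.
Round 3: (v) [F4 :- G4.]; (x) [K4 :- G4, W9.]. New: F4, K4.
Round 4: (vi) [P7 :- K4, A7.]. New: P7.
P7 first appears in round 4.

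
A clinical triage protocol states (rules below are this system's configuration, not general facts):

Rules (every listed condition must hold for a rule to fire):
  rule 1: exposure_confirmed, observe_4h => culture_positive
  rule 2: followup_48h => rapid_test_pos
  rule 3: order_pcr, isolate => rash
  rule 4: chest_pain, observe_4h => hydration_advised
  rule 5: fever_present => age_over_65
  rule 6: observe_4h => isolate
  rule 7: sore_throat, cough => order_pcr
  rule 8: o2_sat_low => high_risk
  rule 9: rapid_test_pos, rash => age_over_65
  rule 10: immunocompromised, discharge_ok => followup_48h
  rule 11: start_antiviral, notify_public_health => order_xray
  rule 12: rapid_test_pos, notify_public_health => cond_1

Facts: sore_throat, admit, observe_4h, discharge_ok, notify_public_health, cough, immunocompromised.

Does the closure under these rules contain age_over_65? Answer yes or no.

yes

Round 1: rule 6 [observe_4h => isolate]; rule 7 [sore_throat, cough => order_pcr]; rule 10 [immunocompromised, discharge_ok => followup_48h]. Adds isolate, order_pcr, followup_48h.
Round 2: rule 2 [followup_48h => rapid_test_pos]; rule 3 [order_pcr, isolate => rash]. Adds rapid_test_pos, rash.
Round 3: rule 9 [rapid_test_pos, rash => age_over_65]; rule 12 [rapid_test_pos, notify_public_health => cond_1]. Adds age_over_65, cond_1.
age_over_65 appears in round 3, so it is derivable.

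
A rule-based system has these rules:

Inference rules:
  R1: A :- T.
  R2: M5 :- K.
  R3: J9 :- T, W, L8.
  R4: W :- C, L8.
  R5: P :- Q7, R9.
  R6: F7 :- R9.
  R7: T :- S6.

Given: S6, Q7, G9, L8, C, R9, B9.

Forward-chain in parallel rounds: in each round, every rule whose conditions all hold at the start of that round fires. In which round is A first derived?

Round 1: R4 [W :- C, L8.]; R5 [P :- Q7, R9.]; R6 [F7 :- R9.]; R7 [T :- S6.]. New: W, P, F7, T.
Round 2: R1 [A :- T.]; R3 [J9 :- T, W, L8.]. New: A, J9.
A first appears in round 2.

2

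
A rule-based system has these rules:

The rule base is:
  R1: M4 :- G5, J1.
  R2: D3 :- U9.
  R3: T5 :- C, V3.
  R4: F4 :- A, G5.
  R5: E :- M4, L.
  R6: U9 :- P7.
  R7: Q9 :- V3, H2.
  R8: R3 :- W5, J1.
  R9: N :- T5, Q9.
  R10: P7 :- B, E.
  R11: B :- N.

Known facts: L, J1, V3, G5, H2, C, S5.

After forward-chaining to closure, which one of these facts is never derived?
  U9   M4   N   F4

Round 1: R1 [M4 :- G5, J1.]; R3 [T5 :- C, V3.]; R7 [Q9 :- V3, H2.]. Adds M4, T5, Q9.
Round 2: R5 [E :- M4, L.]; R9 [N :- T5, Q9.]. Adds E, N.
Round 3: R11 [B :- N.]. Adds B.
Round 4: R10 [P7 :- B, E.]. Adds P7.
Round 5: R6 [U9 :- P7.]. Adds U9.
Round 6: R2 [D3 :- U9.]. Adds D3.
Derived: M4 (round 1), U9 (round 5), N (round 2). F4 never appears in any round.

F4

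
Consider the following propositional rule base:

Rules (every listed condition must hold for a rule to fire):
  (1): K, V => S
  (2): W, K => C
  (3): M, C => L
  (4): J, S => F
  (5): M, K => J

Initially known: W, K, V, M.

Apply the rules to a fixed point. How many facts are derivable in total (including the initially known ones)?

9

Round 1 — (1), (2), (5), derive S, C, J.
Round 2 — (3), (4), derive L, F.
Closure: {C, F, J, K, L, M, S, V, W} — 9 facts.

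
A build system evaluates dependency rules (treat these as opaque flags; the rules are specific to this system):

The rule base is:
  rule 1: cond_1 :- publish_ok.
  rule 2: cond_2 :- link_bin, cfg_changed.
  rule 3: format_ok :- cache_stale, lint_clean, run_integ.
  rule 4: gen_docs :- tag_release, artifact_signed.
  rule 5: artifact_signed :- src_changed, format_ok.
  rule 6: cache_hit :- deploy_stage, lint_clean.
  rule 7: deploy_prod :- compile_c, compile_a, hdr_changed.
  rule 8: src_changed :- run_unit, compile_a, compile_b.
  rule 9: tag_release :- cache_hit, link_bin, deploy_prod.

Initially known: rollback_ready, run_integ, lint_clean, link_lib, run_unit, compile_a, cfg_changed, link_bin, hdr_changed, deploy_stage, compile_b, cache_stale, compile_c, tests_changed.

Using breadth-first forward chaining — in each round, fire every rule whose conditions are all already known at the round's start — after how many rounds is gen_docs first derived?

Round 1 — rule 2, rule 3, rule 6, rule 7, rule 8, derive cond_2, format_ok, cache_hit, deploy_prod, src_changed.
Round 2 — rule 5, rule 9, derive artifact_signed, tag_release.
Round 3 — rule 4, derive gen_docs.
gen_docs first appears in round 3.

3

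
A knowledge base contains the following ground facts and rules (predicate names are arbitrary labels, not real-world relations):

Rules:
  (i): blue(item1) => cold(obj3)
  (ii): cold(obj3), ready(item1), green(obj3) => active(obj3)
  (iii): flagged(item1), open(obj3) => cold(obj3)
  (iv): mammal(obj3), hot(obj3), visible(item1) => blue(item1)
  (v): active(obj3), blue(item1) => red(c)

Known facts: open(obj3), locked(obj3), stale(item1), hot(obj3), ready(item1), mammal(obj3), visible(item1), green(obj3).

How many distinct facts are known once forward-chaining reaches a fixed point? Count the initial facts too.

Round 1: (iv) [mammal(obj3), hot(obj3), visible(item1) => blue(item1)]. Adds blue(item1).
Round 2: (i) [blue(item1) => cold(obj3)]. Adds cold(obj3).
Round 3: (ii) [cold(obj3), ready(item1), green(obj3) => active(obj3)]. Adds active(obj3).
Round 4: (v) [active(obj3), blue(item1) => red(c)]. Adds red(c).
Closure: {active(obj3), blue(item1), cold(obj3), green(obj3), hot(obj3), locked(obj3), mammal(obj3), open(obj3), ready(item1), red(c), stale(item1), visible(item1)} — 12 facts.

12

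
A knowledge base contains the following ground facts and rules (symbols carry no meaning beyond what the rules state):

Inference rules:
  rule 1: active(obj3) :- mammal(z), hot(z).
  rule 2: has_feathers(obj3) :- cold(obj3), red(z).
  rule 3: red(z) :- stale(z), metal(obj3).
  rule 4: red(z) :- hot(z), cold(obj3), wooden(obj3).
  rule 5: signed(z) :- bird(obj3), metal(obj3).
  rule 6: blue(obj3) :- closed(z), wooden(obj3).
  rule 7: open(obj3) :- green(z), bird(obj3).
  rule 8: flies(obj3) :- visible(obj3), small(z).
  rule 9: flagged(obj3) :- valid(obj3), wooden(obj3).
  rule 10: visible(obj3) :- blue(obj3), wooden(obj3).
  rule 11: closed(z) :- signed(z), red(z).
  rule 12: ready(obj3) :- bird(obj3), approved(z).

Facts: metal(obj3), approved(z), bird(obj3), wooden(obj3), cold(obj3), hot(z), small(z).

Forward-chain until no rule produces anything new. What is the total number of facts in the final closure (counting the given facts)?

Round 1: rule 4 [red(z) :- hot(z), cold(obj3), wooden(obj3).]; rule 5 [signed(z) :- bird(obj3), metal(obj3).]; rule 12 [ready(obj3) :- bird(obj3), approved(z).]. New: red(z), signed(z), ready(obj3).
Round 2: rule 2 [has_feathers(obj3) :- cold(obj3), red(z).]; rule 11 [closed(z) :- signed(z), red(z).]. New: has_feathers(obj3), closed(z).
Round 3: rule 6 [blue(obj3) :- closed(z), wooden(obj3).]. New: blue(obj3).
Round 4: rule 10 [visible(obj3) :- blue(obj3), wooden(obj3).]. New: visible(obj3).
Round 5: rule 8 [flies(obj3) :- visible(obj3), small(z).]. New: flies(obj3).
Closure: {approved(z), bird(obj3), blue(obj3), closed(z), cold(obj3), flies(obj3), has_feathers(obj3), hot(z), metal(obj3), ready(obj3), red(z), signed(z), small(z), visible(obj3), wooden(obj3)} — 15 facts.

15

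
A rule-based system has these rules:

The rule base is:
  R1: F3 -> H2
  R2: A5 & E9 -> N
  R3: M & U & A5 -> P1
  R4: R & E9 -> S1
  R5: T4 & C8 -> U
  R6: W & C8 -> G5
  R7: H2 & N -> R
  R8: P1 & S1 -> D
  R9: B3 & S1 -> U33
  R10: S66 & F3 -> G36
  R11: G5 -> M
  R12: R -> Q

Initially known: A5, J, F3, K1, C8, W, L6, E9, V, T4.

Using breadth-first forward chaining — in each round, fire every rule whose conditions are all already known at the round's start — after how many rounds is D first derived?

4

Round 1: R1 [F3 -> H2]; R2 [A5 & E9 -> N]; R5 [T4 & C8 -> U]; R6 [W & C8 -> G5]. Adds H2, N, U, G5.
Round 2: R7 [H2 & N -> R]; R11 [G5 -> M]. Adds R, M.
Round 3: R3 [M & U & A5 -> P1]; R4 [R & E9 -> S1]; R12 [R -> Q]. Adds P1, S1, Q.
Round 4: R8 [P1 & S1 -> D]. Adds D.
D first appears in round 4.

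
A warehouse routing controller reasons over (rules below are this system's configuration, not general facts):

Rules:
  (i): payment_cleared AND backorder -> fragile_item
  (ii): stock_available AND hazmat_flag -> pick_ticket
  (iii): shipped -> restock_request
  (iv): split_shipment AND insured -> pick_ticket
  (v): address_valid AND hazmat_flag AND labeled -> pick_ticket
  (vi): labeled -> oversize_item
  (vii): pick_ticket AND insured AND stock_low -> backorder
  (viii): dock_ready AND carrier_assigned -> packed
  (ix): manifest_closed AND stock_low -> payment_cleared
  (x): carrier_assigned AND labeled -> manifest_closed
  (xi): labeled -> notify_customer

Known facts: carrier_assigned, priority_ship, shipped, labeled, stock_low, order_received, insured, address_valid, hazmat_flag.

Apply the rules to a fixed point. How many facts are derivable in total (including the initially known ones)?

17

Round 1 — (iii), (v), (vi), (x), (xi), derive restock_request, pick_ticket, oversize_item, manifest_closed, notify_customer.
Round 2 — (vii), (ix), derive backorder, payment_cleared.
Round 3 — (i), derive fragile_item.
Closure: {address_valid, backorder, carrier_assigned, fragile_item, hazmat_flag, insured, labeled, manifest_closed, notify_customer, order_received, oversize_item, payment_cleared, pick_ticket, priority_ship, restock_request, shipped, stock_low} — 17 facts.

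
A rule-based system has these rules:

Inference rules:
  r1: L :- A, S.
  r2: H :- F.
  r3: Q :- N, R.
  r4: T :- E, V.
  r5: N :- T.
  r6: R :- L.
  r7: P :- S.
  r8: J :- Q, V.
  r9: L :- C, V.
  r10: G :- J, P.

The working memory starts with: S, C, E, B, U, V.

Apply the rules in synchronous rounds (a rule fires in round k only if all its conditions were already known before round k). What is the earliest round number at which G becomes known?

Round 1: r4 [T :- E, V.]; r7 [P :- S.]; r9 [L :- C, V.]. New: T, P, L.
Round 2: r5 [N :- T.]; r6 [R :- L.]. New: N, R.
Round 3: r3 [Q :- N, R.]. New: Q.
Round 4: r8 [J :- Q, V.]. New: J.
Round 5: r10 [G :- J, P.]. New: G.
G first appears in round 5.

5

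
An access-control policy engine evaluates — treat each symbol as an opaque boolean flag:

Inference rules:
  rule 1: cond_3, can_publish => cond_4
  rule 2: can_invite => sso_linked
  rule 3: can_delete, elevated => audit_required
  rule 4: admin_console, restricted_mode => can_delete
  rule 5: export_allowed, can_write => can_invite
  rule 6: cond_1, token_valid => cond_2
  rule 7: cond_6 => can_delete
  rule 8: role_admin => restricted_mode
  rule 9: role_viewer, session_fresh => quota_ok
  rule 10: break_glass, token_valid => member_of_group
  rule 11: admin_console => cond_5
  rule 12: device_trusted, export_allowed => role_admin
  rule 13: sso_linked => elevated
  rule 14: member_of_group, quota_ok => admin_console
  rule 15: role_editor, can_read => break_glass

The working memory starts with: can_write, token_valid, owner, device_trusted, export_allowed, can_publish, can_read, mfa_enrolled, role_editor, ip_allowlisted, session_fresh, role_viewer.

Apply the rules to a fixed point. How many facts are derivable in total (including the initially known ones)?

Round 1: rule 5 [export_allowed, can_write => can_invite]; rule 9 [role_viewer, session_fresh => quota_ok]; rule 12 [device_trusted, export_allowed => role_admin]; rule 15 [role_editor, can_read => break_glass]. New: can_invite, quota_ok, role_admin, break_glass.
Round 2: rule 2 [can_invite => sso_linked]; rule 8 [role_admin => restricted_mode]; rule 10 [break_glass, token_valid => member_of_group]. New: sso_linked, restricted_mode, member_of_group.
Round 3: rule 13 [sso_linked => elevated]; rule 14 [member_of_group, quota_ok => admin_console]. New: elevated, admin_console.
Round 4: rule 4 [admin_console, restricted_mode => can_delete]; rule 11 [admin_console => cond_5]. New: can_delete, cond_5.
Round 5: rule 3 [can_delete, elevated => audit_required]. New: audit_required.
Closure: {admin_console, audit_required, break_glass, can_delete, can_invite, can_publish, can_read, can_write, cond_5, device_trusted, elevated, export_allowed, ip_allowlisted, member_of_group, mfa_enrolled, owner, quota_ok, restricted_mode, role_admin, role_editor, role_viewer, session_fresh, sso_linked, token_valid} — 24 facts.

24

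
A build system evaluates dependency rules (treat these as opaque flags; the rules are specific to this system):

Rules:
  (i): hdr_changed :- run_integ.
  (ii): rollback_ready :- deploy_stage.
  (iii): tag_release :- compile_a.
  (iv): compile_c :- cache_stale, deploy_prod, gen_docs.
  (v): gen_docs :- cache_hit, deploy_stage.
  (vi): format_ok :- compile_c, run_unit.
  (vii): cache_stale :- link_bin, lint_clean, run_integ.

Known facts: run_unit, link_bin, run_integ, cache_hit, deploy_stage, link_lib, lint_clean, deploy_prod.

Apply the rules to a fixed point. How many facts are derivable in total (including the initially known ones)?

Round 1: (i) [hdr_changed :- run_integ.]; (ii) [rollback_ready :- deploy_stage.]; (v) [gen_docs :- cache_hit, deploy_stage.]; (vii) [cache_stale :- link_bin, lint_clean, run_integ.]. New: hdr_changed, rollback_ready, gen_docs, cache_stale.
Round 2: (iv) [compile_c :- cache_stale, deploy_prod, gen_docs.]. New: compile_c.
Round 3: (vi) [format_ok :- compile_c, run_unit.]. New: format_ok.
Closure: {cache_hit, cache_stale, compile_c, deploy_prod, deploy_stage, format_ok, gen_docs, hdr_changed, link_bin, link_lib, lint_clean, rollback_ready, run_integ, run_unit} — 14 facts.

14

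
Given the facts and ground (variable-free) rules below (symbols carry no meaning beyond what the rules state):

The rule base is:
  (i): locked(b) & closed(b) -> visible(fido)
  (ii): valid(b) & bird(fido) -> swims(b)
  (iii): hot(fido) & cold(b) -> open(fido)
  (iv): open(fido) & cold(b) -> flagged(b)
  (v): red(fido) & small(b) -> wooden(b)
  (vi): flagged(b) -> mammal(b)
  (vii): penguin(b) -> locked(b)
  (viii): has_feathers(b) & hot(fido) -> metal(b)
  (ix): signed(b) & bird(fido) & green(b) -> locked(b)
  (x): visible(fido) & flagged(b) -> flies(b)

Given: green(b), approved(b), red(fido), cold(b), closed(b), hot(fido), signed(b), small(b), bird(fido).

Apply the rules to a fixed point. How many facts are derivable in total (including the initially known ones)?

16

Round 1 fires (iii), (v), (ix), giving open(fido), wooden(b), locked(b).
Round 2 fires (i), (iv), giving visible(fido), flagged(b).
Round 3 fires (vi), (x), giving mammal(b), flies(b).
Closure: {approved(b), bird(fido), closed(b), cold(b), flagged(b), flies(b), green(b), hot(fido), locked(b), mammal(b), open(fido), red(fido), signed(b), small(b), visible(fido), wooden(b)} — 16 facts.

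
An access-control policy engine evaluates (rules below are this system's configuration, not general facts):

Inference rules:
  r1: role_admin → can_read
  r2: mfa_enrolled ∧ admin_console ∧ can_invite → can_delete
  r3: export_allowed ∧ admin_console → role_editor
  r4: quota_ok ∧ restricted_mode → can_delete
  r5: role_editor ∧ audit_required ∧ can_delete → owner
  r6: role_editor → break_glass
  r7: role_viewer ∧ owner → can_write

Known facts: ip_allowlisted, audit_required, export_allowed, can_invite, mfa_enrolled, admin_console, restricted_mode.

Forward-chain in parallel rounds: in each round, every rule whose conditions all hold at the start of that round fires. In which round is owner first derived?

2

Round 1: r2 [mfa_enrolled ∧ admin_console ∧ can_invite → can_delete]; r3 [export_allowed ∧ admin_console → role_editor]. New: can_delete, role_editor.
Round 2: r5 [role_editor ∧ audit_required ∧ can_delete → owner]; r6 [role_editor → break_glass]. New: owner, break_glass.
owner first appears in round 2.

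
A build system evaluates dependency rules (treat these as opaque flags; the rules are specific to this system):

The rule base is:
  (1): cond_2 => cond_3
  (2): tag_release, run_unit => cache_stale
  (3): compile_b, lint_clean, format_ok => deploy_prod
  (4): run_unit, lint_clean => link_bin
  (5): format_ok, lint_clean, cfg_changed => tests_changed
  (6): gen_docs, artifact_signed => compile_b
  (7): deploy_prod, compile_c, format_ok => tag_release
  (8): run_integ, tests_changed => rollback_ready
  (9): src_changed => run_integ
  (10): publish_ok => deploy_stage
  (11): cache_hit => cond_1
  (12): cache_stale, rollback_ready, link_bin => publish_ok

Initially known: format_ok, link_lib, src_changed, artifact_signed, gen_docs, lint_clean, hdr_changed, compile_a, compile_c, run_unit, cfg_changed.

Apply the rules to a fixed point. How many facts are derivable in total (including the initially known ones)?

Round 1: (4) [run_unit, lint_clean => link_bin]; (5) [format_ok, lint_clean, cfg_changed => tests_changed]; (6) [gen_docs, artifact_signed => compile_b]; (9) [src_changed => run_integ]. New: link_bin, tests_changed, compile_b, run_integ.
Round 2: (3) [compile_b, lint_clean, format_ok => deploy_prod]; (8) [run_integ, tests_changed => rollback_ready]. New: deploy_prod, rollback_ready.
Round 3: (7) [deploy_prod, compile_c, format_ok => tag_release]. New: tag_release.
Round 4: (2) [tag_release, run_unit => cache_stale]. New: cache_stale.
Round 5: (12) [cache_stale, rollback_ready, link_bin => publish_ok]. New: publish_ok.
Round 6: (10) [publish_ok => deploy_stage]. New: deploy_stage.
Closure: {artifact_signed, cache_stale, cfg_changed, compile_a, compile_b, compile_c, deploy_prod, deploy_stage, format_ok, gen_docs, hdr_changed, link_bin, link_lib, lint_clean, publish_ok, rollback_ready, run_integ, run_unit, src_changed, tag_release, tests_changed} — 21 facts.

21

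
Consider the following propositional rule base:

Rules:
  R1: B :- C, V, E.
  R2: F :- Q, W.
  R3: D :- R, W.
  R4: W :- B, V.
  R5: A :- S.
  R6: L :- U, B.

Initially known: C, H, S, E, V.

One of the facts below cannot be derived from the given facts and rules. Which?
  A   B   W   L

Round 1 — R1, R5, derive B, A.
Round 2 — R4, derive W.
Derived: W (round 2), B (round 1), A (round 1). L never appears in any round.

L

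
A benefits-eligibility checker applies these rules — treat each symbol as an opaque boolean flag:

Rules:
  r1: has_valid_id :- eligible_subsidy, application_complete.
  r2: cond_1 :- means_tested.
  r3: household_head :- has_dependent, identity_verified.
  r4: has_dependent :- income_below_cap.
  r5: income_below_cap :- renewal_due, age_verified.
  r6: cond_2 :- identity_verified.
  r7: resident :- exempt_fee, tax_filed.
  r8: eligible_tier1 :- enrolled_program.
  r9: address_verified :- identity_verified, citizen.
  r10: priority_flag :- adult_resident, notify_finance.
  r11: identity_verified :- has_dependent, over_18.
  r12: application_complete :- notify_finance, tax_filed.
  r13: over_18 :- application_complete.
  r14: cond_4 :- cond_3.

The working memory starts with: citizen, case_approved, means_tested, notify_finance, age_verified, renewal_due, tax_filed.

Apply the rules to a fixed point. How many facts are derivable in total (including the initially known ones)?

Round 1 — r2, r5, r12, derive cond_1, income_below_cap, application_complete.
Round 2 — r4, r13, derive has_dependent, over_18.
Round 3 — r11, derive identity_verified.
Round 4 — r3, r6, r9, derive household_head, cond_2, address_verified.
Closure: {address_verified, age_verified, application_complete, case_approved, citizen, cond_1, cond_2, has_dependent, household_head, identity_verified, income_below_cap, means_tested, notify_finance, over_18, renewal_due, tax_filed} — 16 facts.

16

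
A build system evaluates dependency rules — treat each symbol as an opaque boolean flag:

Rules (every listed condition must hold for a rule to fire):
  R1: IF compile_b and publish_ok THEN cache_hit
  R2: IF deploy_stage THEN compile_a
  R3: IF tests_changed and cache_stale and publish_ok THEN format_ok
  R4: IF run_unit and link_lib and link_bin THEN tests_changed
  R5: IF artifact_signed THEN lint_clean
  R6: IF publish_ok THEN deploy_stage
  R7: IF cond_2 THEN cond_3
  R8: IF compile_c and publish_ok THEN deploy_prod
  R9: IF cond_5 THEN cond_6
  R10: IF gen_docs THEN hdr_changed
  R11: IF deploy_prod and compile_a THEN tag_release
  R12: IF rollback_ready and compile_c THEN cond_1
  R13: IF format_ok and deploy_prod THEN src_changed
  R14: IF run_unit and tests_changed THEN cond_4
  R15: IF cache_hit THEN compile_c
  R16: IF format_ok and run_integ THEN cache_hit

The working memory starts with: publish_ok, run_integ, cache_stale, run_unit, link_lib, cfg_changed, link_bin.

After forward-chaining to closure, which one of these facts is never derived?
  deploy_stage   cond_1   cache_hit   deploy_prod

Round 1 — R4, R6, derive tests_changed, deploy_stage.
Round 2 — R2, R3, R14, derive compile_a, format_ok, cond_4.
Round 3 — R16, derive cache_hit.
Round 4 — R15, derive compile_c.
Round 5 — R8, derive deploy_prod.
Round 6 — R11, R13, derive tag_release, src_changed.
Derived: deploy_stage (round 1), cache_hit (round 3), deploy_prod (round 5). cond_1 never appears in any round.

cond_1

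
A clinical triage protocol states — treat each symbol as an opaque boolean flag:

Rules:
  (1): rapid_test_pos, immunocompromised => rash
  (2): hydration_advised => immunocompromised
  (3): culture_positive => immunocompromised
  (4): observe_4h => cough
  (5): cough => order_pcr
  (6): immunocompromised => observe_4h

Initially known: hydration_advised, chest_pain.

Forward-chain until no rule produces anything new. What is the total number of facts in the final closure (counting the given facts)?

Round 1 — (2), derive immunocompromised.
Round 2 — (6), derive observe_4h.
Round 3 — (4), derive cough.
Round 4 — (5), derive order_pcr.
Closure: {chest_pain, cough, hydration_advised, immunocompromised, observe_4h, order_pcr} — 6 facts.

6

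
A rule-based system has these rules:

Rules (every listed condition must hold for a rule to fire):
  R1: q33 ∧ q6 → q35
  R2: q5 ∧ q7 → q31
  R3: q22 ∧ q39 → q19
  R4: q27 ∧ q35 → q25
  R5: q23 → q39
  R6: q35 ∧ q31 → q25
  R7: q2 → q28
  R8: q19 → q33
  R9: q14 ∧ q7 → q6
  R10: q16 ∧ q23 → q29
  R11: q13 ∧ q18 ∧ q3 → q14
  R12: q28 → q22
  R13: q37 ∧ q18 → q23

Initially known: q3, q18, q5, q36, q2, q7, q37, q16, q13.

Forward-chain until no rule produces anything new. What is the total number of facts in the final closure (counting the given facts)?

21

[1] R2 [q5 ∧ q7 → q31]; R7 [q2 → q28]; R11 [q13 ∧ q18 ∧ q3 → q14]; R13 [q37 ∧ q18 → q23]. ⇒ new: q31, q28, q14, q23.
[2] R5 [q23 → q39]; R9 [q14 ∧ q7 → q6]; R10 [q16 ∧ q23 → q29]; R12 [q28 → q22]. ⇒ new: q39, q6, q29, q22.
[3] R3 [q22 ∧ q39 → q19]. ⇒ new: q19.
[4] R8 [q19 → q33]. ⇒ new: q33.
[5] R1 [q33 ∧ q6 → q35]. ⇒ new: q35.
[6] R6 [q35 ∧ q31 → q25]. ⇒ new: q25.
Closure: {q13, q14, q16, q18, q19, q2, q22, q23, q25, q28, q29, q3, q31, q33, q35, q36, q37, q39, q5, q6, q7} — 21 facts.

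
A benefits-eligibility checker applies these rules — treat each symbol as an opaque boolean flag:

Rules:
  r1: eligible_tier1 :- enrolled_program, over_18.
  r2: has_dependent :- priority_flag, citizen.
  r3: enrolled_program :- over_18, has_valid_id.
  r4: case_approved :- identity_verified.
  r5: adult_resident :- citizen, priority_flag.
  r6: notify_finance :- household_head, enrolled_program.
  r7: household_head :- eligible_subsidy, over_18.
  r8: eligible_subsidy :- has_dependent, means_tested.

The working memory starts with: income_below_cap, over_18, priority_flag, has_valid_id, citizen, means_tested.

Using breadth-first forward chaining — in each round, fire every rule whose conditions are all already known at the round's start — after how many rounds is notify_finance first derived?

4

Round 1: r2 [has_dependent :- priority_flag, citizen.]; r3 [enrolled_program :- over_18, has_valid_id.]; r5 [adult_resident :- citizen, priority_flag.]. New: has_dependent, enrolled_program, adult_resident.
Round 2: r1 [eligible_tier1 :- enrolled_program, over_18.]; r8 [eligible_subsidy :- has_dependent, means_tested.]. New: eligible_tier1, eligible_subsidy.
Round 3: r7 [household_head :- eligible_subsidy, over_18.]. New: household_head.
Round 4: r6 [notify_finance :- household_head, enrolled_program.]. New: notify_finance.
notify_finance first appears in round 4.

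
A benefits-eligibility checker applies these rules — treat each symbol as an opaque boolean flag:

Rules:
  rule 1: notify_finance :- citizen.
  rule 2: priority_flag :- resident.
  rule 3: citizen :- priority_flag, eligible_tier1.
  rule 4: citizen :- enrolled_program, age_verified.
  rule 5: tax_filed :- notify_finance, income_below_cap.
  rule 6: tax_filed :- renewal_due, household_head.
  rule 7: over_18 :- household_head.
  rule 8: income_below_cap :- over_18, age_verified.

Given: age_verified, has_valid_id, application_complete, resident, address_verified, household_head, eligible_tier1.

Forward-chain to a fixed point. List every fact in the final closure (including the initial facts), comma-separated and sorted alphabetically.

[1] rule 2 [priority_flag :- resident.]; rule 7 [over_18 :- household_head.]. ⇒ new: priority_flag, over_18.
[2] rule 3 [citizen :- priority_flag, eligible_tier1.]; rule 8 [income_below_cap :- over_18, age_verified.]. ⇒ new: citizen, income_below_cap.
[3] rule 1 [notify_finance :- citizen.]. ⇒ new: notify_finance.
[4] rule 5 [tax_filed :- notify_finance, income_below_cap.]. ⇒ new: tax_filed.

address_verified, age_verified, application_complete, citizen, eligible_tier1, has_valid_id, household_head, income_below_cap, notify_finance, over_18, priority_flag, resident, tax_filed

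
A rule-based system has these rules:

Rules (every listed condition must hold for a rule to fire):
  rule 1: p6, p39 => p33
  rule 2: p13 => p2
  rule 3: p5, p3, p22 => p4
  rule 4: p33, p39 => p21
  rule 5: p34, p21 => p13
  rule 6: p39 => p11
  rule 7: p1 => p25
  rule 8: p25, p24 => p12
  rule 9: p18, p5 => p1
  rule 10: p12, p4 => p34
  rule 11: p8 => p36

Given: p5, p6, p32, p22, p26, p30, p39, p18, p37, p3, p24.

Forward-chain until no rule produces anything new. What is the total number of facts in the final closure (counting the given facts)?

21

[1] rule 1 [p6, p39 => p33]; rule 3 [p5, p3, p22 => p4]; rule 6 [p39 => p11]; rule 9 [p18, p5 => p1]. ⇒ new: p33, p4, p11, p1.
[2] rule 4 [p33, p39 => p21]; rule 7 [p1 => p25]. ⇒ new: p21, p25.
[3] rule 8 [p25, p24 => p12]. ⇒ new: p12.
[4] rule 10 [p12, p4 => p34]. ⇒ new: p34.
[5] rule 5 [p34, p21 => p13]. ⇒ new: p13.
[6] rule 2 [p13 => p2]. ⇒ new: p2.
Closure: {p1, p11, p12, p13, p18, p2, p21, p22, p24, p25, p26, p3, p30, p32, p33, p34, p37, p39, p4, p5, p6} — 21 facts.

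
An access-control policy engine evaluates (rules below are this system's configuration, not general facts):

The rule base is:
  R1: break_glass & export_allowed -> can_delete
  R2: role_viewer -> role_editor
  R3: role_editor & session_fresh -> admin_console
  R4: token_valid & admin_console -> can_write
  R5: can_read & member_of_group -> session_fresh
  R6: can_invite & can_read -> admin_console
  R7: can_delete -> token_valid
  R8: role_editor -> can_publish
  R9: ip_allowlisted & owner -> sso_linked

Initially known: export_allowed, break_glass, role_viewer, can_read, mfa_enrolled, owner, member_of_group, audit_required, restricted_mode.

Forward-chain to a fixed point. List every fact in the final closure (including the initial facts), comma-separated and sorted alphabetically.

Round 1: R1 [break_glass & export_allowed -> can_delete]; R2 [role_viewer -> role_editor]; R5 [can_read & member_of_group -> session_fresh]. Adds can_delete, role_editor, session_fresh.
Round 2: R3 [role_editor & session_fresh -> admin_console]; R7 [can_delete -> token_valid]; R8 [role_editor -> can_publish]. Adds admin_console, token_valid, can_publish.
Round 3: R4 [token_valid & admin_console -> can_write]. Adds can_write.

admin_console, audit_required, break_glass, can_delete, can_publish, can_read, can_write, export_allowed, member_of_group, mfa_enrolled, owner, restricted_mode, role_editor, role_viewer, session_fresh, token_valid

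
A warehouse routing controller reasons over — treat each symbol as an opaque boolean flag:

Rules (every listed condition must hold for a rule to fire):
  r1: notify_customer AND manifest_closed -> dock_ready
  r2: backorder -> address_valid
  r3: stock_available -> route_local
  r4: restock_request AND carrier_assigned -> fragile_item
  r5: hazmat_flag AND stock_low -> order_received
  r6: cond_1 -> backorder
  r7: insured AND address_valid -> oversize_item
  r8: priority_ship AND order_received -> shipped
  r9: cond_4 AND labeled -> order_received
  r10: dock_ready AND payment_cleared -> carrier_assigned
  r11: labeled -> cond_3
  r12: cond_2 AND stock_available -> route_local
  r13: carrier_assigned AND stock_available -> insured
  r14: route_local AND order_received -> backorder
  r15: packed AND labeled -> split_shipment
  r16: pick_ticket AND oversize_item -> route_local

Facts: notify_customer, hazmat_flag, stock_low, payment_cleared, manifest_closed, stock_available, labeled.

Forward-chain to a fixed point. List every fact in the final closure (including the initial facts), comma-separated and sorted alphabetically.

address_valid, backorder, carrier_assigned, cond_3, dock_ready, hazmat_flag, insured, labeled, manifest_closed, notify_customer, order_received, oversize_item, payment_cleared, route_local, stock_available, stock_low

[1] r1 [notify_customer AND manifest_closed -> dock_ready]; r3 [stock_available -> route_local]; r5 [hazmat_flag AND stock_low -> order_received]; r11 [labeled -> cond_3]. ⇒ new: dock_ready, route_local, order_received, cond_3.
[2] r10 [dock_ready AND payment_cleared -> carrier_assigned]; r14 [route_local AND order_received -> backorder]. ⇒ new: carrier_assigned, backorder.
[3] r2 [backorder -> address_valid]; r13 [carrier_assigned AND stock_available -> insured]. ⇒ new: address_valid, insured.
[4] r7 [insured AND address_valid -> oversize_item]. ⇒ new: oversize_item.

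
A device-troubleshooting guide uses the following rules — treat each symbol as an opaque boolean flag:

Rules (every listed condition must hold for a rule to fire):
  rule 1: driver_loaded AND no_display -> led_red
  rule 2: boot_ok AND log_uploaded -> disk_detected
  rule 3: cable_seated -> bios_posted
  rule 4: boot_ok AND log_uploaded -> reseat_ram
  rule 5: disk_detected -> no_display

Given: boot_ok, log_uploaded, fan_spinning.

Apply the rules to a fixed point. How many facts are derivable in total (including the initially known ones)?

Round 1 — rule 2, rule 4, derive disk_detected, reseat_ram.
Round 2 — rule 5, derive no_display.
Closure: {boot_ok, disk_detected, fan_spinning, log_uploaded, no_display, reseat_ram} — 6 facts.

6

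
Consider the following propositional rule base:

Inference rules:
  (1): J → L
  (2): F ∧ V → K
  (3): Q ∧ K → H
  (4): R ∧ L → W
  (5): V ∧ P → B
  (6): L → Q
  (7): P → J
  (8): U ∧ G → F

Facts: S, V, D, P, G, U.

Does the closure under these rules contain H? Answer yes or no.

yes

Round 1: (5) [V ∧ P → B]; (7) [P → J]; (8) [U ∧ G → F]. Adds B, J, F.
Round 2: (1) [J → L]; (2) [F ∧ V → K]. Adds L, K.
Round 3: (6) [L → Q]. Adds Q.
Round 4: (3) [Q ∧ K → H]. Adds H.
H appears in round 4, so it is derivable.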